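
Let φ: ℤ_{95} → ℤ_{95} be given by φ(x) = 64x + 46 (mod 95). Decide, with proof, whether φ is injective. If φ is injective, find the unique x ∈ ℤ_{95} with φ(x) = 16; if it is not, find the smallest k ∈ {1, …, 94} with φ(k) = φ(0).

50

Suppose φ(s) = φ(t) in ℤ_{95}. Then 64s + 46 ≡ 64t + 46 (mod 95), thus 64(s − t) ≡ 0 (mod 95).
Since gcd(64, 95) = 1, 64 is invertible modulo 95, hence s − t ≡ 0 (mod 95), i.e. s = t.
So φ is injective.
We now compute 64⁻¹ mod 95 explicitly. Euclid's algorithm: 95 = 1·64 + 31, 64 = 2·31 + 2, 31 = 15·2 + 1; back-substituting gives 1 = 49·64 − 33·95, so 64⁻¹ ≡ 49 (mod 95).
Since φ is injective, we find φ⁻¹(16): we need 64x ≡ 16 − 46 ≡ 65 (mod 95). Using 64⁻¹ = 49: x ≡ 49·65 = 3185 = 33·95 + 50, so x = 50.
Check: φ(50) = 64·50 + 46 = 3246 = 34·95 + 16 ≡ 16 (mod 95).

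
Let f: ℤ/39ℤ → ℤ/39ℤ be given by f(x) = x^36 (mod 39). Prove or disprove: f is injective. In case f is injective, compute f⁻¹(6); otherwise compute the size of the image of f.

f(1) = 1^36 = 1.
f(2): Repeated squaring mod 39: 2^1 ≡ 2, 2^2 ≡ 2² = 4, 2^4 ≡ 4² = 16, 2^8 ≡ 16² = 256 ≡ 22, 2^16 ≡ 22² = 484 ≡ 16, 2^32 ≡ 16² = 256 ≡ 22. Since 36 = 32 + 4, 2^36 ≡ 22·16: 22·16 = 352 ≡ 1. So 2^36 ≡ 1 (mod 39).
So f(1) = f(2) = 1 while 1 ≠ 2, therefore f is not injective.
Since f is not injective, we determine |image(f)|. Computing x^36 mod 39 for each x (by repeated squaring, reducing mod 39 at every step), the values f(0), f(1), …, f(38) are: 0, 1, 1, 27, 1, 1, 27, 1, 1, 27, 1, 1, 27, 13, 1, 27, 1, 1, 27, 1, 1, 27, 1, 1, 27, 1, 13, 27, 1, 1, 27, 1, 1, 27, 1, 1, 27, 1, 1.
The distinct values are {0, 1, 13, 27}; there are 4 of them.

4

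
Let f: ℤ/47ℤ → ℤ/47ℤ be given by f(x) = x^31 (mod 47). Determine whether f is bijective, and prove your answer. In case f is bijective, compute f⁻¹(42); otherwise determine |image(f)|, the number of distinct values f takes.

16

Since 47 is prime, the nonzero elements of ℤ/47ℤ form a cyclic group of order 46.
As gcd(31, 46) = 1, raising to the 31st power is a bijection on this group: if a^31 ≡ b^31 then (ab^{−1})^31 = 1, and the only element of order dividing gcd(31, 46) = 1 is 1, so a = b.
With f(0) = 0 this makes f injective on all of ℤ/47ℤ, hence bijective (finite equal-size domain and codomain). In particular f is bijective.
Since f is bijective, we find the preimage of 42. The inverse of x ↦ x^31 on (ℤ/47ℤ)^× is x ↦ x^3, because 31·3 = 93 = 2·46 + 1 ≡ 1 (mod 46) and x^{46} = 1 for x ≠ 0 (Fermat). So f⁻¹(42) = 42^3 mod 47.
Repeated squaring mod 47: 42^1 ≡ 42, 42^2 ≡ 42² = 1764 ≡ 25. Since 3 = 2 + 1, 42^3 ≡ 25·42: 25·42 = 1050 ≡ 16. So 42^3 ≡ 16 (mod 47).
Hence f⁻¹(42) = 16.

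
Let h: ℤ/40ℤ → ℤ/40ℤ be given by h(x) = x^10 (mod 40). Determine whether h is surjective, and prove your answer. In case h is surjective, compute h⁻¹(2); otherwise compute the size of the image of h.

6

h(4): Repeated squaring mod 40: 4^1 ≡ 4, 4^2 ≡ 4² = 16, 4^4 ≡ 16² = 256 ≡ 16, 4^8 ≡ 16² = 256 ≡ 16. Since 10 = 8 + 2, 4^10 ≡ 16·16: 16·16 = 256 ≡ 16. So 4^10 ≡ 16 (mod 40).
h(6): Repeated squaring mod 40: 6^1 ≡ 6, 6^2 ≡ 6² = 36, 6^4 ≡ 36² = 1296 ≡ 16, 6^8 ≡ 16² = 256 ≡ 16. Since 10 = 8 + 2, 6^10 ≡ 16·36: 16·36 = 576 ≡ 16. So 6^10 ≡ 16 (mod 40).
So h(4) = h(6) = 16 while 4 ≠ 6, thus h is not injective.
A non-injective map from the 40-element set ℤ/40ℤ to itself takes at most 39 distinct values, so it cannot be surjective. So h is not surjective.
Since h is not surjective, we determine |image(h)|. Computing x^10 mod 40 for each x (by repeated squaring, reducing mod 40 at every step), the values h(0), h(1), …, h(39) are: 0, 1, 24, 9, 16, 25, 16, 9, 24, 1, 0, 1, 24, 9, 16, 25, 16, 9, 24, 1, 0, 1, 24, 9, 16, 25, 16, 9, 24, 1, 0, 1, 24, 9, 16, 25, 16, 9, 24, 1.
The distinct values are {0, 1, 9, 16, 24, 25}; there are 6 of them.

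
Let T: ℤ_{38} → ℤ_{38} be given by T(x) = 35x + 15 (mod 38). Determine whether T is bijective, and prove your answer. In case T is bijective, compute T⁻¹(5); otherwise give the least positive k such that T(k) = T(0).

16

Recall that injectivity means: for all s, t in the domain, T(s) = T(t) implies s = t.
Suppose T(s) = T(t) in ℤ_{38}. Then 35s + 15 ≡ 35t + 15 (mod 38), hence 35(s − t) ≡ 0 (mod 38).
Since gcd(35, 38) = 1, 35 is invertible modulo 38, hence s − t ≡ 0 (mod 38), i.e. s = t.
We now compute 35⁻¹ mod 38 explicitly. Euclid's algorithm: 38 = 1·35 + 3, 35 = 11·3 + 2, 3 = 1·2 + 1; back-substituting gives 1 = 25·35 − 23·38, so 35⁻¹ ≡ 25 (mod 38).
Then y ↦ 25(y − 15) is a two-sided inverse to T, so every y ∈ ℤ_{38} has a preimage.
Therefore T is bijective.
Since T is bijective, we compute T⁻¹(5): solve 35x + 15 ≡ 5 (mod 38), i.e. 35x ≡ 28 (mod 38).
Multiplying by 35⁻¹ = 25 gives x ≡ 25·28 = 700 = 18·38 + 16 ≡ 16 (mod 38).
Check: T(16) = 35·16 + 15 = 575 = 15·38 + 5 ≡ 5 (mod 38).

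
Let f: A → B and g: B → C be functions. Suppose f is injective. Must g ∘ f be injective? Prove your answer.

No. Take A = B = C = {1, 2}, f = identity (injective), and g(x) = 1 for every x.
Then (g ∘ f)(1) = 1 = (g ∘ f)(2) with 1 ≠ 2, so g ∘ f is not injective.

not injective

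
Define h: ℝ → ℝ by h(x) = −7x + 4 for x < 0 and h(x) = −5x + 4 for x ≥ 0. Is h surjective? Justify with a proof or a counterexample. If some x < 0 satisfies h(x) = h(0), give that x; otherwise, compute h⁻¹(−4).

8/5

Both pieces are strictly decreasing (slopes −7 and −5), so each is injective on its own interval.
The left piece maps (−∞, 0) onto (4, ∞); the right piece maps [0, ∞) onto (−∞, 4].
These images together cover ℝ, so h is surjective.
Because the two images are disjoint, no x < 0 has h(x) = h(0), so we compute h⁻¹(−4): −4 lies in (−∞, 4], so solve −5x + 4 = −4: x = (−4 − 4)/(−5) = 8/5.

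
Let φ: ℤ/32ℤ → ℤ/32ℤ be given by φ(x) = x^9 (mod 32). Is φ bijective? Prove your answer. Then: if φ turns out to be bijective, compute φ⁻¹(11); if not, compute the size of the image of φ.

17

φ(0) = 0^9 = 0.
φ(2): Repeated squaring mod 32: 2^1 ≡ 2, 2^2 ≡ 2² = 4, 2^4 ≡ 4² = 16, 2^8 ≡ 16² = 256 ≡ 0. Since 9 = 8 + 1, 2^9 ≡ 0·2: 0·2 = 0. So 2^9 ≡ 0 (mod 32).
So φ(0) = φ(2) = 0 while 0 ≠ 2, thus φ is not injective, hence not bijective.
Since φ is not bijective, we determine |image(φ)|. Computing x^9 mod 32 for each x (by repeated squaring, reducing mod 32 at every step), the values φ(0), φ(1), …, φ(31) are: 0, 1, 0, 3, 0, 5, 0, 7, 0, 9, 0, 11, 0, 13, 0, 15, 0, 17, 0, 19, 0, 21, 0, 23, 0, 25, 0, 27, 0, 29, 0, 31.
The distinct values are {0, 1, 3, 5, 7, 9, 11, 13, 15, 17, 19, 21, 23, 25, 27, 29, 31}; there are 17 of them.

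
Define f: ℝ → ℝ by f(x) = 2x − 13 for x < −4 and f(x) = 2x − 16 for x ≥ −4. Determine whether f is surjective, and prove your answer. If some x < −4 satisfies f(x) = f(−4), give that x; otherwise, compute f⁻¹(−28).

-11/2

Both pieces are strictly increasing (slopes 2 and 2), so each is injective on its own interval.
The left piece maps (−∞, −4) onto (−∞, −21); the right piece maps [−4, ∞) onto [−24, ∞).
The union (−∞, −21) ∪ [−24, ∞) covers ℝ, so f is surjective.
For the follow-up: the images overlap, so an x < −4 with f(x) = f(−4) exists. f(−4) = −24; solving 2x − 13 = −24 for x < −4 gives x = (−24 + 13)/2 = −11/2.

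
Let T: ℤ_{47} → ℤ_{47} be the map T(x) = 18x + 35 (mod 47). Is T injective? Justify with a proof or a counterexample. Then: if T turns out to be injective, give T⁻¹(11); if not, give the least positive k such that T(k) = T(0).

30

Recall: injectivity means: for all u, v in the domain, T(u) = T(v) implies u = v.
Suppose T(u) = T(v) in ℤ_{47}. Then 18u + 35 ≡ 18v + 35 (mod 47), hence 18(u − v) ≡ 0 (mod 47).
Since gcd(18, 47) = 1, 18 is invertible modulo 47, therefore u − v ≡ 0 (mod 47), i.e. u = v.
Thus T is injective.
We now compute 18⁻¹ mod 47 explicitly. Euclid's algorithm: 47 = 2·18 + 11, 18 = 1·11 + 7, 11 = 1·7 + 4, 7 = 1·4 + 3, 4 = 1·3 + 1; back-substituting gives 1 = 34·18 − 13·47, so 18⁻¹ ≡ 34 (mod 47).
Since T is injective, we find T⁻¹(11): we need 18x ≡ 11 − 35 ≡ 23 (mod 47). Using 18⁻¹ = 34: x ≡ 34·23 = 782 = 16·47 + 30, so x = 30.
Check: T(30) = 18·30 + 35 = 575 = 12·47 + 11 ≡ 11 (mod 47).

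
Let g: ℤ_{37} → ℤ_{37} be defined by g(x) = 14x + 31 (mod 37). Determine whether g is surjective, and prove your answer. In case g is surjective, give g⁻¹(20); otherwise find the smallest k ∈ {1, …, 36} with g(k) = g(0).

By definition, surjectivity means every element of the codomain has a preimage under g.
Since gcd(14, 37) = 1, 14 is invertible modulo 37. Euclid's algorithm: 37 = 2·14 + 9, 14 = 1·9 + 5, 9 = 1·5 + 4, 5 = 1·4 + 1; back-substituting gives 1 = 8·14 − 3·37, so 14⁻¹ ≡ 8 (mod 37).
For any y ∈ ℤ_{37}, x = 8(y − 31) mod 37 satisfies g(x) = 14·8(y − 31) + 31 ≡ y (since 14·8 ≡ 1 mod 37). So every y has a preimage.
Hence g is surjective.
Since g is surjective, we find g⁻¹(20): we need 14x ≡ 20 − 31 ≡ 26 (mod 37). Using 14⁻¹ = 8: x ≡ 8·26 = 208 = 5·37 + 23, so x = 23.
Check: g(23) = 14·23 + 31 = 353 = 9·37 + 20 ≡ 20 (mod 37).

23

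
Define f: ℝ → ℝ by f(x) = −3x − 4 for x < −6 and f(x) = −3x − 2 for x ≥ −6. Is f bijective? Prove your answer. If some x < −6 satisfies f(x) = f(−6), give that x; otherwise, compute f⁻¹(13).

Both pieces are strictly decreasing (slopes −3 and −3), so each is injective on its own interval.
The left piece maps (−∞, −6) onto (14, ∞); the right piece maps [−6, ∞) onto (−∞, 16].
These images overlap. In particular f(−6) = 16 (right piece), and solving −3x − 4 = 16 on the left piece gives x = −20/3 < −6.
So f(−20/3) = f(−6) with −20/3 ≠ −6, and f is not injective, hence not bijective. This x = −20/3 is the requested value below −6.

-20/3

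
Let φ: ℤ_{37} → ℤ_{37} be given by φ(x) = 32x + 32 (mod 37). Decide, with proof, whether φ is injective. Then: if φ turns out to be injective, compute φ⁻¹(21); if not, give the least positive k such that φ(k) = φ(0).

17

Suppose φ(u) = φ(v) in ℤ_{37}. Then 32u + 32 ≡ 32v + 32 (mod 37), so 32(u − v) ≡ 0 (mod 37).
Since gcd(32, 37) = 1, 32 is invertible modulo 37, thus u − v ≡ 0 (mod 37), i.e. u = v.
Hence φ is injective.
We now compute 32⁻¹ mod 37 explicitly. Euclid's algorithm: 37 = 1·32 + 5, 32 = 6·5 + 2, 5 = 2·2 + 1; back-substituting gives 1 = 22·32 − 19·37, so 32⁻¹ ≡ 22 (mod 37).
Since φ is injective, we find φ⁻¹(21): we need 32x ≡ 21 − 32 ≡ 26 (mod 37). Using 32⁻¹ = 22: x ≡ 22·26 = 572 = 15·37 + 17, so x = 17.
Check: φ(17) = 32·17 + 32 = 576 = 15·37 + 21 ≡ 21 (mod 37).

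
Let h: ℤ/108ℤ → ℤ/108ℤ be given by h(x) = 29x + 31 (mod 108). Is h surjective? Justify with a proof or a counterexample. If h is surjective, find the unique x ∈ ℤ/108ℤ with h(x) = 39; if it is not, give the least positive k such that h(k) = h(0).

4

Recall that surjectivity means every element of the codomain has a preimage under h.
Since gcd(29, 108) = 1, 29 is invertible modulo 108. Euclid's algorithm: 108 = 3·29 + 21, 29 = 1·21 + 8, 21 = 2·8 + 5, 8 = 1·5 + 3, 5 = 1·3 + 2, 3 = 1·2 + 1; back-substituting gives 1 = 41·29 − 11·108, so 29⁻¹ ≡ 41 (mod 108).
Then y ↦ 41(y − 31) is a two-sided inverse to h, so every y ∈ ℤ/108ℤ has a preimage.
Therefore h is surjective.
Since h is surjective, we find h⁻¹(39): we need 29x ≡ 39 − 31 ≡ 8 (mod 108). Using 29⁻¹ = 41: x ≡ 41·8 = 328 = 3·108 + 4, so x = 4.
Check: h(4) = 29·4 + 31 = 147 = 1·108 + 39 ≡ 39 (mod 108).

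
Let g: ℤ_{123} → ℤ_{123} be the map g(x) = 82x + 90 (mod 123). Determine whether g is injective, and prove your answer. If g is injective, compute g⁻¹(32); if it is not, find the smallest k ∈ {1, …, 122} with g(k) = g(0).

3

We have gcd(82, 123) = 41 > 1. Taking x_1 = 0 and x_2 = 3: g(0) = 90 and g(3) = 82·3 + 90 = 336 ≡ 90 (mod 123).
So g(0) = g(3) while 0 ≠ 3, therefore g is not injective.
Since g is not injective, we find the least positive k with g(k) = g(0): this means 82k ≡ 0 (mod 123), i.e. 123 ∣ 82k. Since gcd(82, 123) = 41, dividing through by 41 this holds exactly when 3 ∣ 2k, and as gcd(2, 3) = 1, exactly when 3 ∣ k.
The smallest positive such k is 3.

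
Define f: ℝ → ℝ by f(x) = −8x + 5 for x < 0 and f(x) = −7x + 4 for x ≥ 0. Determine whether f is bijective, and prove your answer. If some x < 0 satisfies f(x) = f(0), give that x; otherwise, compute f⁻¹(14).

-9/8

Both pieces are strictly decreasing (slopes −8 and −7), so each is injective on its own interval.
The left piece maps (−∞, 0) onto (5, ∞); the right piece maps [0, ∞) onto (−∞, 4].
The images leave a gap (5 has no preimage), so f is not surjective, hence not bijective.
Because the two images are disjoint, no x < 0 has f(x) = f(0), so we compute f⁻¹(14): 14 lies in (5, ∞), so solve −8x + 5 = 14: x = (14 − 5)/(−8) = −9/8.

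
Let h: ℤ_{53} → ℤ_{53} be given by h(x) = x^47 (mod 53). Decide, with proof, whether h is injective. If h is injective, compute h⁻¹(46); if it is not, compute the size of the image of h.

47

Since 53 is prime, the nonzero elements of ℤ_{53} form a cyclic group of order 52.
As gcd(47, 52) = 1, raising to the 47th power is a bijection on this group: if s^47 ≡ t^47 then (st^{−1})^47 = 1, and the only element of order dividing gcd(47, 52) = 1 is 1, so s = t.
With h(0) = 0 this makes h injective on all of ℤ_{53}, hence bijective (finite equal-size domain and codomain). In particular h is injective.
Since h is injective, we find the preimage of 46. The inverse of x ↦ x^47 on (ℤ_{53})^× is x ↦ x^31, because 47·31 = 1457 = 28·52 + 1 ≡ 1 (mod 52) and x^{52} = 1 for x ≠ 0 (Fermat). So h⁻¹(46) = 46^31 mod 53.
Repeated squaring mod 53: 46^1 ≡ 46, 46^2 ≡ 46² = 2116 ≡ 49, 46^4 ≡ 49² = 2401 ≡ 16, 46^8 ≡ 16² = 256 ≡ 44, 46^16 ≡ 44² = 1936 ≡ 28. Since 31 = 16 + 8 + 4 + 2 + 1, 46^31 ≡ 28·44·16·49·46: 28·44 = 1232 ≡ 13, then 13·16 = 208 ≡ 49, then 49·49 = 2401 ≡ 16, then 16·46 = 736 ≡ 47. So 46^31 ≡ 47 (mod 53).
Hence h⁻¹(46) = 47.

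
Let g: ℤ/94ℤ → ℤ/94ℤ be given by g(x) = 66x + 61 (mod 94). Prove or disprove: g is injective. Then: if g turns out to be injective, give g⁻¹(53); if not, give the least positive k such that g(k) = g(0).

Recall: g is injective if g(x_1) = g(x_2) implies x_1 = x_2.
We have gcd(66, 94) = 2 > 1. Taking x_1 = 0 and x_2 = 47: g(0) = 61 and g(47) = 66·47 + 61 = 3163 ≡ 61 (mod 94).
So g(0) = g(47) while 0 ≠ 47, hence g is not injective.
Since g is not injective, we find the least positive k with g(k) = g(0): this means 66k ≡ 0 (mod 94), i.e. 94 ∣ 66k. Since gcd(66, 94) = 2, dividing through by 2 this holds exactly when 47 ∣ 33k, and as gcd(33, 47) = 1, exactly when 47 ∣ k.
The smallest positive such k is 47.

47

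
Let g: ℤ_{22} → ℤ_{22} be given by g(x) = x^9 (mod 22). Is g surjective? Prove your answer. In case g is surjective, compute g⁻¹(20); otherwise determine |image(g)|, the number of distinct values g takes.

Computing x^9 mod 22 for each x (by repeated squaring, reducing mod 22 at every step), the values g(0), g(1), …, g(21) are: 0, 1, 6, 15, 14, 9, 2, 19, 18, 5, 10, 11, 12, 17, 4, 3, 20, 13, 8, 7, 16, 21.
Every element of ℤ_{22} appears exactly once in this list, so g is a bijection, and in particular surjective.
Since g is surjective, we read off the preimage of 20 from the same table: g(16) = 20, so g⁻¹(20) = 16.

16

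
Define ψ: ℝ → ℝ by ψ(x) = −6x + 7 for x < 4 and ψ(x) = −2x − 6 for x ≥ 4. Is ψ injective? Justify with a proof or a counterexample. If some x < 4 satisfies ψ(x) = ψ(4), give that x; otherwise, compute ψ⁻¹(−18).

7/2

Both pieces are strictly decreasing (slopes −6 and −2), so each is injective on its own interval.
The left piece maps (−∞, 4) onto (−17, ∞); the right piece maps [4, ∞) onto (−∞, −14].
These images overlap. In particular ψ(4) = −14 (right piece), and solving −6x + 7 = −14 on the left piece gives x = 7/2 < 4.
So ψ(7/2) = ψ(4) with 7/2 ≠ 4, and ψ is not injective. This x = 7/2 is the requested value below 4.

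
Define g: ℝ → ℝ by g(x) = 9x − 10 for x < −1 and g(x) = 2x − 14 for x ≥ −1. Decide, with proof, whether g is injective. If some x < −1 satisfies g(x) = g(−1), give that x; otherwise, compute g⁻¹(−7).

7/2

Both pieces are strictly increasing (slopes 9 and 2), so each is injective on its own interval.
The left piece maps (−∞, −1) onto (−∞, −19); the right piece maps [−1, ∞) onto [−16, ∞).
These images are disjoint, so no value is attained by both pieces. Therefore g is injective.
Because the two images are disjoint, no x < −1 has g(x) = g(−1), so we compute g⁻¹(−7): −7 lies in [−16, ∞), so solve 2x − 14 = −7: x = (−7 + 14)/2 = 7/2.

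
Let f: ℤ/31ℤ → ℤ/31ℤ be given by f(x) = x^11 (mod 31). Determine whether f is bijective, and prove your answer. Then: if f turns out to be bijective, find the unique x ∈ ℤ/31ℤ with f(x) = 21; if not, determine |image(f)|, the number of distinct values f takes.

12

Since 31 is prime, the nonzero elements of ℤ/31ℤ form a cyclic group of order 30.
As gcd(11, 30) = 1, raising to the 11th power is a bijection on this group: if s^11 ≡ t^11 then (st^{−1})^11 = 1, and the only element of order dividing gcd(11, 30) = 1 is 1, so s = t.
With f(0) = 0 this makes f injective on all of ℤ/31ℤ, hence bijective (finite equal-size domain and codomain). In particular f is bijective.
Since f is bijective, we find the preimage of 21. The inverse of x ↦ x^11 on (ℤ/31ℤ)^× is x ↦ x^11, because 11·11 = 121 = 4·30 + 1 ≡ 1 (mod 30) and x^{30} = 1 for x ≠ 0 (Fermat). So f⁻¹(21) = 21^11 mod 31.
Repeated squaring mod 31: 21^1 ≡ 21, 21^2 ≡ 21² = 441 ≡ 7, 21^4 ≡ 7² = 49 ≡ 18, 21^8 ≡ 18² = 324 ≡ 14. Since 11 = 8 + 2 + 1, 21^11 ≡ 14·7·21: 14·7 = 98 ≡ 5, then 5·21 = 105 ≡ 12. So 21^11 ≡ 12 (mod 31).
Hence f⁻¹(21) = 12.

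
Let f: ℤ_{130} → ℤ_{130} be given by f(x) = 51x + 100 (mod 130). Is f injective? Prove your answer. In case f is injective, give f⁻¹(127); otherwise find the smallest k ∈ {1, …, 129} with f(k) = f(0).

77

If f(a) = f(b), then 51a ≡ 51b (mod 130). Because gcd(51, 130) = 1, we may cancel 51 to get a ≡ b (mod 130).
Hence f is injective.
We now compute 51⁻¹ mod 130 explicitly. Euclid's algorithm: 130 = 2·51 + 28, 51 = 1·28 + 23, 28 = 1·23 + 5, 23 = 4·5 + 3, 5 = 1·3 + 2, 3 = 1·2 + 1; back-substituting gives 1 = 51·51 − 20·130, so 51⁻¹ ≡ 51 (mod 130).
Since f is injective, we find f⁻¹(127): we need 51x ≡ 127 − 100 ≡ 27 (mod 130). Using 51⁻¹ = 51: x ≡ 51·27 = 1377 = 10·130 + 77, so x = 77.
Check: f(77) = 51·77 + 100 = 4027 = 30·130 + 127 ≡ 127 (mod 130).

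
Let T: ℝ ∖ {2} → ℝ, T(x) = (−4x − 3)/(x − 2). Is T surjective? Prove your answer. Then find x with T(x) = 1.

If T(x) = −4, cross-multiplying gives 1(−4x − 3) = −4(x − 2), which simplifies to −3 = 8 — false.  So −4 has no preimage and T is not surjective.
Solving T(x) = 1: cross-multiplying gives −4x − 3 = 1(x − 2), which rearranges to −5x = 1, so x = −1/5.

-1/5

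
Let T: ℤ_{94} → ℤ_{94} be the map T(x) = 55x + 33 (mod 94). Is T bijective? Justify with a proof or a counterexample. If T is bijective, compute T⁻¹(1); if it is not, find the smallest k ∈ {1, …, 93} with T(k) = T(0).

Recall: T is injective if T(s) = T(t) implies s = t.
Suppose T(s) = T(t) in ℤ_{94}. Then 55s + 33 ≡ 55t + 33 (mod 94), so 55(s − t) ≡ 0 (mod 94).
Since gcd(55, 94) = 1, 55 is invertible modulo 94, so s − t ≡ 0 (mod 94), i.e. s = t.
We now compute 55⁻¹ mod 94 explicitly. Euclid's algorithm: 94 = 1·55 + 39, 55 = 1·39 + 16, 39 = 2·16 + 7, 16 = 2·7 + 2, 7 = 3·2 + 1; back-substituting gives 1 = 53·55 − 31·94, so 55⁻¹ ≡ 53 (mod 94).
Then y ↦ 53(y − 33) is a two-sided inverse to T, so every y ∈ ℤ_{94} has a preimage.
So T is bijective.
Since T is bijective, we compute T⁻¹(1): solve 55x + 33 ≡ 1 (mod 94), i.e. 55x ≡ 62 (mod 94).
Multiplying by 55⁻¹ = 53 gives x ≡ 53·62 = 3286 = 34·94 + 90 ≡ 90 (mod 94).
Check: T(90) = 55·90 + 33 = 4983 = 53·94 + 1 ≡ 1 (mod 94).

90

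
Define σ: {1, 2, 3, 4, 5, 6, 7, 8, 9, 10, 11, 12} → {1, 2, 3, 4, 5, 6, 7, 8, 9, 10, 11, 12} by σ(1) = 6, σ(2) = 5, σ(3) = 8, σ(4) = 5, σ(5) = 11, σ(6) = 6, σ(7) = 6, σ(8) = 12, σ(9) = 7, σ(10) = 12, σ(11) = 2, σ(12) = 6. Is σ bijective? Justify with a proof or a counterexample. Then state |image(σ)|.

7

σ(2) = 5 = σ(4) with 2 ≠ 4, so σ is not injective, hence not bijective.
The image of σ is {2, 5, 6, 7, 8, 11, 12}, which has 7 elements.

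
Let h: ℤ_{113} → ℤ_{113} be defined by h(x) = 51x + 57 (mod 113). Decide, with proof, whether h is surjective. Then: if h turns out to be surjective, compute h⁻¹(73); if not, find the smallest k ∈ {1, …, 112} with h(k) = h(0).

Since gcd(51, 113) = 1, 51 is invertible modulo 113. Euclid's algorithm: 113 = 2·51 + 11, 51 = 4·11 + 7, 11 = 1·7 + 4, 7 = 1·4 + 3, 4 = 1·3 + 1; back-substituting gives 1 = 82·51 − 37·113, so 51⁻¹ ≡ 82 (mod 113).
Then y ↦ 82(y − 57) is a two-sided inverse to h, so every y ∈ ℤ_{113} has a preimage.
Therefore h is surjective.
Since h is surjective, we find h⁻¹(73): we need 51x ≡ 73 − 57 ≡ 16 (mod 113). Using 51⁻¹ = 82: x ≡ 82·16 = 1312 = 11·113 + 69, so x = 69.
Check: h(69) = 51·69 + 57 = 3576 = 31·113 + 73 ≡ 73 (mod 113).

69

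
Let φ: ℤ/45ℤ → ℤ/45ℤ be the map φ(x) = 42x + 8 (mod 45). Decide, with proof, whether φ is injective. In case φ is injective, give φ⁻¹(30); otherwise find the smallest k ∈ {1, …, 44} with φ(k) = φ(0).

15

We have gcd(42, 45) = 3 > 1. Taking u = 0 and v = 15: φ(0) = 8 and φ(15) = 42·15 + 8 = 638 ≡ 8 (mod 45).
So φ(0) = φ(15) while 0 ≠ 15, hence φ is not injective.
Since φ is not injective, we find the least positive k with φ(k) = φ(0): this means 42k ≡ 0 (mod 45), i.e. 45 ∣ 42k. Since gcd(42, 45) = 3, dividing through by 3 this holds exactly when 15 ∣ 14k, and as gcd(14, 15) = 1, exactly when 15 ∣ k.
The smallest positive such k is 15.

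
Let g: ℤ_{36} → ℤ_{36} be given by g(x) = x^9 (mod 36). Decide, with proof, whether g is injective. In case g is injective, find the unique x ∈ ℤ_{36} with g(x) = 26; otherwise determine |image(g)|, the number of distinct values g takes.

9

g(0) = 0^9 = 0.
g(6): Repeated squaring mod 36: 6^1 ≡ 6, 6^2 ≡ 6² = 36 ≡ 0, 6^4 ≡ 0² = 0, 6^8 ≡ 0² = 0. Since 9 = 8 + 1, 6^9 ≡ 0·6: 0·6 = 0. So 6^9 ≡ 0 (mod 36).
So g(0) = g(6) = 0 while 0 ≠ 6, hence g is not injective.
Since g is not injective, we determine |image(g)|. Computing x^9 mod 36 for each x (by repeated squaring, reducing mod 36 at every step), the values g(0), g(1), …, g(35) are: 0, 1, 8, 27, 28, 17, 0, 19, 8, 9, 28, 35, 0, 1, 8, 27, 28, 17, 0, 19, 8, 9, 28, 35, 0, 1, 8, 27, 28, 17, 0, 19, 8, 9, 28, 35.
The distinct values are {0, 1, 8, 9, 17, 19, 27, 28, 35}; there are 9 of them.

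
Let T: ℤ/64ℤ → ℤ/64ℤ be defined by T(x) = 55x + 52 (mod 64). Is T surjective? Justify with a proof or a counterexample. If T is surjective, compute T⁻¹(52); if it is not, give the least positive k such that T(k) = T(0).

Since gcd(55, 64) = 1, 55 is invertible modulo 64. Euclid's algorithm: 64 = 1·55 + 9, 55 = 6·9 + 1; back-substituting gives 1 = 7·55 − 6·64, so 55⁻¹ ≡ 7 (mod 64).
Then y ↦ 7(y − 52) is a two-sided inverse to T, so every y ∈ ℤ/64ℤ has a preimage.
Therefore T is surjective.
Since T is surjective, we find T⁻¹(52): we need 55x ≡ 52 − 52 ≡ 0 (mod 64). Using 55⁻¹ = 7: x ≡ 7·0 = 0, so x = 0.
Check: T(0) = 55·0 + 52 = 52 ≡ 52 (mod 64).

0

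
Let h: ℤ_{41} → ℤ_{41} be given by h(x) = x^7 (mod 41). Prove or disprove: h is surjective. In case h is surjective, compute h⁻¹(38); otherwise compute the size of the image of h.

Since 41 is prime, the nonzero elements of ℤ_{41} form a cyclic group of order 40.
As gcd(7, 40) = 1, raising to the 7th power is a bijection on this group: if u^7 ≡ v^7 then (uv^{−1})^7 = 1, and the only element of order dividing gcd(7, 40) = 1 is 1, so u = v.
With h(0) = 0 this makes h injective on all of ℤ_{41}, hence bijective (finite equal-size domain and codomain). In particular h is surjective.
Since h is surjective, we find the preimage of 38. The inverse of x ↦ x^7 on (ℤ_{41})^× is x ↦ x^23, because 7·23 = 161 = 4·40 + 1 ≡ 1 (mod 40) and x^{40} = 1 for x ≠ 0 (Fermat). So h⁻¹(38) = 38^23 mod 41.
Repeated squaring mod 41: 38^1 ≡ 38, 38^2 ≡ 38² = 1444 ≡ 9, 38^4 ≡ 9² = 81 ≡ 40, 38^8 ≡ 40² = 1600 ≡ 1, 38^16 ≡ 1² = 1. Since 23 = 16 + 4 + 2 + 1, 38^23 ≡ 1·40·9·38: 1·40 = 40, then 40·9 = 360 ≡ 32, then 32·38 = 1216 ≡ 27. So 38^23 ≡ 27 (mod 41).
Hence h⁻¹(38) = 27.

27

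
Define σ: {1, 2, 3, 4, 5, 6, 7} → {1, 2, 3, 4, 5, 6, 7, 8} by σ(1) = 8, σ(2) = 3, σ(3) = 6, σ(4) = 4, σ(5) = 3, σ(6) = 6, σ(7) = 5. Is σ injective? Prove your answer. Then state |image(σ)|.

5

σ(2) = 3 = σ(5) with 2 ≠ 5, so σ is not injective.
The image of σ is {3, 4, 5, 6, 8}, which has 5 elements.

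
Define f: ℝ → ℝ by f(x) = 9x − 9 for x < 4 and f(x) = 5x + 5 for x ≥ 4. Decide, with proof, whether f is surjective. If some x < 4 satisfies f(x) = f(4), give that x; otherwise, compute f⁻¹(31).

Both pieces are strictly increasing (slopes 9 and 5), so each is injective on its own interval.
The left piece maps (−∞, 4) onto (−∞, 27); the right piece maps [4, ∞) onto [25, ∞).
The union (−∞, 27) ∪ [25, ∞) covers ℝ, so f is surjective.
For the follow-up: the images overlap, so an x < 4 with f(x) = f(4) exists. f(4) = 25; solving 9x − 9 = 25 for x < 4 gives x = (25 + 9)/9 = 34/9.

34/9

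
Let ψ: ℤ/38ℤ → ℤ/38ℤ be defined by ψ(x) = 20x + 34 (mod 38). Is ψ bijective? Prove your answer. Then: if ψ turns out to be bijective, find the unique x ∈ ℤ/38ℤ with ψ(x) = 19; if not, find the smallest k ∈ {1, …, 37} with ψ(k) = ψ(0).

19

Recall: ψ is injective when ψ(u) = ψ(v) forces u = v.
We have gcd(20, 38) = 2 > 1. Taking u = 0 and v = 19: ψ(0) = 34 and ψ(19) = 20·19 + 34 = 414 ≡ 34 (mod 38).
So ψ(0) = ψ(19) while 0 ≠ 19, hence ψ is not injective, hence not bijective.
Since ψ is not bijective, we find the least positive k with ψ(k) = ψ(0): this means 20k ≡ 0 (mod 38), i.e. 38 ∣ 20k. Since gcd(20, 38) = 2, dividing through by 2 this holds exactly when 19 ∣ 10k, and as gcd(10, 19) = 1, exactly when 19 ∣ k.
The smallest positive such k is 19.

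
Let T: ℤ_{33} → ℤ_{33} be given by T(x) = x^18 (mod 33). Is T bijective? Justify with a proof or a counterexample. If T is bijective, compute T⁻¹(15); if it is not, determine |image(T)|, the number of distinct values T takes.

12

T(4): Repeated squaring mod 33: 4^1 ≡ 4, 4^2 ≡ 4² = 16, 4^4 ≡ 16² = 256 ≡ 25, 4^8 ≡ 25² = 625 ≡ 31, 4^16 ≡ 31² = 961 ≡ 4. Since 18 = 16 + 2, 4^18 ≡ 4·16: 4·16 = 64 ≡ 31. So 4^18 ≡ 31 (mod 33).
T(7): Repeated squaring mod 33: 7^1 ≡ 7, 7^2 ≡ 7² = 49 ≡ 16, 7^4 ≡ 16² = 256 ≡ 25, 7^8 ≡ 25² = 625 ≡ 31, 7^16 ≡ 31² = 961 ≡ 4. Since 18 = 16 + 2, 7^18 ≡ 4·16: 4·16 = 64 ≡ 31. So 7^18 ≡ 31 (mod 33).
So T(4) = T(7) = 31 while 4 ≠ 7, thus T is not injective, hence not bijective.
Since T is not bijective, we determine |image(T)|. Computing x^18 mod 33 for each x (by repeated squaring, reducing mod 33 at every step), the values T(0), T(1), …, T(32) are: 0, 1, 25, 27, 31, 4, 15, 31, 16, 3, 1, 22, 12, 25, 16, 9, 4, 4, 9, 16, 25, 12, 22, 1, 3, 16, 31, 15, 4, 31, 27, 25, 1.
The distinct values are {0, 1, 3, 4, 9, 12, 15, 16, 22, 25, 27, 31}; there are 12 of them.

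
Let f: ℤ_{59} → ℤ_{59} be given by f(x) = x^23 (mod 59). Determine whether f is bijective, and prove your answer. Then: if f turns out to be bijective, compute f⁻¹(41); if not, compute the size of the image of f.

Since 59 is prime, the nonzero elements of ℤ_{59} form a cyclic group of order 58.
As gcd(23, 58) = 1, raising to the 23rd power is a bijection on this group: if a^23 ≡ b^23 then (ab^{−1})^23 = 1, and the only element of order dividing gcd(23, 58) = 1 is 1, so a = b.
With f(0) = 0 this makes f injective on all of ℤ_{59}, hence bijective (finite equal-size domain and codomain). In particular f is bijective.
Since f is bijective, we find the preimage of 41. The inverse of x ↦ x^23 on (ℤ_{59})^× is x ↦ x^53, because 23·53 = 1219 = 21·58 + 1 ≡ 1 (mod 58) and x^{58} = 1 for x ≠ 0 (Fermat). So f⁻¹(41) = 41^53 mod 59.
Repeated squaring mod 59: 41^1 ≡ 41, 41^2 ≡ 41² = 1681 ≡ 29, 41^4 ≡ 29² = 841 ≡ 15, 41^8 ≡ 15² = 225 ≡ 48, 41^16 ≡ 48² = 2304 ≡ 3, 41^32 ≡ 3² = 9. Since 53 = 32 + 16 + 4 + 1, 41^53 ≡ 9·3·15·41: 9·3 = 27, then 27·15 = 405 ≡ 51, then 51·41 = 2091 ≡ 26. So 41^53 ≡ 26 (mod 59).
Hence f⁻¹(41) = 26.

26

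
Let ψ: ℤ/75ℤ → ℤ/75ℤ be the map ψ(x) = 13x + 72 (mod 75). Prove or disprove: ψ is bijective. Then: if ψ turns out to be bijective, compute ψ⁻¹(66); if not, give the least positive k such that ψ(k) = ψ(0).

Suppose ψ(x_1) = ψ(x_2) in ℤ/75ℤ. Then 13x_1 + 72 ≡ 13x_2 + 72 (mod 75), hence 13(x_1 − x_2) ≡ 0 (mod 75).
Since gcd(13, 75) = 1, 13 is invertible modulo 75, therefore x_1 − x_2 ≡ 0 (mod 75), i.e. x_1 = x_2.
We now compute 13⁻¹ mod 75 explicitly. Euclid's algorithm: 75 = 5·13 + 10, 13 = 1·10 + 3, 10 = 3·3 + 1; back-substituting gives 1 = 52·13 − 9·75, so 13⁻¹ ≡ 52 (mod 75).
For any y ∈ ℤ/75ℤ, x = 52(y − 72) mod 75 satisfies ψ(x) = 13·52(y − 72) + 72 ≡ y (since 13·52 ≡ 1 mod 75). So every y has a preimage.
Hence ψ is bijective.
Since ψ is bijective, we compute ψ⁻¹(66): solve 13x + 72 ≡ 66 (mod 75), i.e. 13x ≡ 69 (mod 75).
Multiplying by 13⁻¹ = 52 gives x ≡ 52·69 = 3588 = 47·75 + 63 ≡ 63 (mod 75).
Check: ψ(63) = 13·63 + 72 = 891 = 11·75 + 66 ≡ 66 (mod 75).

63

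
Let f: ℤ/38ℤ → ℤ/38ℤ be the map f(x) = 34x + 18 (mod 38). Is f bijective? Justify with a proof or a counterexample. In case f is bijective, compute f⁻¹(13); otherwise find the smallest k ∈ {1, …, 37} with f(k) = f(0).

We have gcd(34, 38) = 2 > 1. Taking s = 0 and t = 19: f(0) = 18 and f(19) = 34·19 + 18 = 664 ≡ 18 (mod 38).
So f(0) = f(19) while 0 ≠ 19, thus f is not injective, hence not bijective.
Since f is not bijective, we find the least positive k with f(k) = f(0): this means 34k ≡ 0 (mod 38), i.e. 38 ∣ 34k. Since gcd(34, 38) = 2, dividing through by 2 this holds exactly when 19 ∣ 17k, and as gcd(17, 19) = 1, exactly when 19 ∣ k.
The smallest positive such k is 19.

19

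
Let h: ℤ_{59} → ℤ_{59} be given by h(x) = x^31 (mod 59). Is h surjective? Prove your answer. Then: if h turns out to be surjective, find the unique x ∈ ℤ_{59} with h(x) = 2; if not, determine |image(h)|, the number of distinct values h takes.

23

Since 59 is prime, the nonzero elements of ℤ_{59} form a cyclic group of order 58.
As gcd(31, 58) = 1, raising to the 31st power is a bijection on this group: if a^31 ≡ b^31 then (ab^{−1})^31 = 1, and the only element of order dividing gcd(31, 58) = 1 is 1, so a = b.
With h(0) = 0 this makes h injective on all of ℤ_{59}, hence bijective (finite equal-size domain and codomain). In particular h is surjective.
Since h is surjective, we find the preimage of 2. The inverse of x ↦ x^31 on (ℤ_{59})^× is x ↦ x^15, because 31·15 = 465 = 8·58 + 1 ≡ 1 (mod 58) and x^{58} = 1 for x ≠ 0 (Fermat). So h⁻¹(2) = 2^15 mod 59.
Repeated squaring mod 59: 2^1 ≡ 2, 2^2 ≡ 2² = 4, 2^4 ≡ 4² = 16, 2^8 ≡ 16² = 256 ≡ 20. Since 15 = 8 + 4 + 2 + 1, 2^15 ≡ 20·16·4·2: 20·16 = 320 ≡ 25, then 25·4 = 100 ≡ 41, then 41·2 = 82 ≡ 23. So 2^15 ≡ 23 (mod 59).
Hence h⁻¹(2) = 23.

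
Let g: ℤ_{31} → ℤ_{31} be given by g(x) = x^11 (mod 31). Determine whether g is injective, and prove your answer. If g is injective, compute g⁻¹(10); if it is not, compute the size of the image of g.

19

Since 31 is prime, the nonzero elements of ℤ_{31} form a cyclic group of order 30.
As gcd(11, 30) = 1, raising to the 11th power is a bijection on this group: if a^11 ≡ b^11 then (ab^{−1})^11 = 1, and the only element of order dividing gcd(11, 30) = 1 is 1, so a = b.
With g(0) = 0 this makes g injective on all of ℤ_{31}, hence bijective (finite equal-size domain and codomain). In particular g is injective.
Since g is injective, we find the preimage of 10. The inverse of x ↦ x^11 on (ℤ_{31})^× is x ↦ x^11, because 11·11 = 121 = 4·30 + 1 ≡ 1 (mod 30) and x^{30} = 1 for x ≠ 0 (Fermat). So g⁻¹(10) = 10^11 mod 31.
Repeated squaring mod 31: 10^1 ≡ 10, 10^2 ≡ 10² = 100 ≡ 7, 10^4 ≡ 7² = 49 ≡ 18, 10^8 ≡ 18² = 324 ≡ 14. Since 11 = 8 + 2 + 1, 10^11 ≡ 14·7·10: 14·7 = 98 ≡ 5, then 5·10 = 50 ≡ 19. So 10^11 ≡ 19 (mod 31).
Hence g⁻¹(10) = 19.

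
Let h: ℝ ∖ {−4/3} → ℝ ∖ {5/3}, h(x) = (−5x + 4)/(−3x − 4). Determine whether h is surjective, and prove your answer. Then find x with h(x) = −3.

-4/7

For any y ≠ 5/3, solving y(−3x − 4) = −5x + 4 for x gives a well-defined x ≠ −4/3. So h is surjective.
Solving h(x) = −3: cross-multiplying gives −5x + 4 = −3(−3x − 4), which rearranges to −14x = 8, so x = −4/7.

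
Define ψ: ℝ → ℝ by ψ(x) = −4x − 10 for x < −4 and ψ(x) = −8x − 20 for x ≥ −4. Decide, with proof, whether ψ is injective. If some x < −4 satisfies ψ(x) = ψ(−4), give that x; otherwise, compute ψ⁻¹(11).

-11/2

Both pieces are strictly decreasing (slopes −4 and −8), so each is injective on its own interval.
The left piece maps (−∞, −4) onto (6, ∞); the right piece maps [−4, ∞) onto (−∞, 12].
These images overlap. In particular ψ(−4) = 12 (right piece), and solving −4x − 10 = 12 on the left piece gives x = −11/2 < −4.
So ψ(−11/2) = ψ(−4) with −11/2 ≠ −4, and ψ is not injective. This x = −11/2 is the requested value below −4.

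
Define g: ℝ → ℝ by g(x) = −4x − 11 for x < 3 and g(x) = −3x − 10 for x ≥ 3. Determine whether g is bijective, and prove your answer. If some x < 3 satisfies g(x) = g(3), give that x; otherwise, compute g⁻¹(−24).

Both pieces are strictly decreasing (slopes −4 and −3), so each is injective on its own interval.
The left piece maps (−∞, 3) onto (−23, ∞); the right piece maps [3, ∞) onto (−∞, −19].
These images overlap. In particular g(3) = −19 (right piece), and solving −4x − 11 = −19 on the left piece gives x = 2 < 3.
So g(2) = g(3) with 2 ≠ 3, and g is not injective, hence not bijective. This x = 2 is the requested value below 3.

2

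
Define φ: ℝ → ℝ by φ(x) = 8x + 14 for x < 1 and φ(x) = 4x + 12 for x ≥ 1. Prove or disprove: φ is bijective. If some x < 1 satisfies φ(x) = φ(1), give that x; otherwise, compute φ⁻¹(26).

1/4

Both pieces are strictly increasing (slopes 8 and 4), so each is injective on its own interval.
The left piece maps (−∞, 1) onto (−∞, 22); the right piece maps [1, ∞) onto [16, ∞).
These images overlap. In particular φ(1) = 16 (right piece), and solving 8x + 14 = 16 on the left piece gives x = 1/4 < 1.
So φ(1/4) = φ(1) with 1/4 ≠ 1, and φ is not injective, hence not bijective. This x = 1/4 is the requested value below 1.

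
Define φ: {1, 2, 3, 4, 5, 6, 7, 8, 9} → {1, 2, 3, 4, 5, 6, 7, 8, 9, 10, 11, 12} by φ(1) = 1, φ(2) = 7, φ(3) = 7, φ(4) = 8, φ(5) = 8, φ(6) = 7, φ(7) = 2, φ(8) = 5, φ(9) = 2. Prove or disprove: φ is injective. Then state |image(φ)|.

5

φ(2) = 7 = φ(3) with 2 ≠ 3, so φ is not injective.
The image of φ is {1, 2, 5, 7, 8}, which has 5 elements.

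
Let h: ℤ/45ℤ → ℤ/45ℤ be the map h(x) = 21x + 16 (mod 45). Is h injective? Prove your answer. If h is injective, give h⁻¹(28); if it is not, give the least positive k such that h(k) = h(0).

15

We have gcd(21, 45) = 3 > 1. Taking a = 0 and b = 15: h(0) = 16 and h(15) = 21·15 + 16 = 331 ≡ 16 (mod 45).
So h(0) = h(15) while 0 ≠ 15, hence h is not injective.
Since h is not injective, we find the least positive k with h(k) = h(0): this means 21k ≡ 0 (mod 45), i.e. 45 ∣ 21k. Since gcd(21, 45) = 3, dividing through by 3 this holds exactly when 15 ∣ 7k, and as gcd(7, 15) = 1, exactly when 15 ∣ k.
The smallest positive such k is 15.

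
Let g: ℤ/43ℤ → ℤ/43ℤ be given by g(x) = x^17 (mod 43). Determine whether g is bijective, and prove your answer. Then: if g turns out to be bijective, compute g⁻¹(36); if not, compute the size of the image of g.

Since 43 is prime, the nonzero elements of ℤ/43ℤ form a cyclic group of order 42.
As gcd(17, 42) = 1, raising to the 17th power is a bijection on this group: if s^17 ≡ t^17 then (st^{−1})^17 = 1, and the only element of order dividing gcd(17, 42) = 1 is 1, so s = t.
With g(0) = 0 this makes g injective on all of ℤ/43ℤ, hence bijective (finite equal-size domain and codomain). In particular g is bijective.
Since g is bijective, we find the preimage of 36. The inverse of x ↦ x^17 on (ℤ/43ℤ)^× is x ↦ x^5, because 17·5 = 85 = 2·42 + 1 ≡ 1 (mod 42) and x^{42} = 1 for x ≠ 0 (Fermat). So g⁻¹(36) = 36^5 mod 43.
Repeated squaring mod 43: 36^1 ≡ 36, 36^2 ≡ 36² = 1296 ≡ 6, 36^4 ≡ 6² = 36. Since 5 = 4 + 1, 36^5 ≡ 36·36: 36·36 = 1296 ≡ 6. So 36^5 ≡ 6 (mod 43).
Hence g⁻¹(36) = 6.

6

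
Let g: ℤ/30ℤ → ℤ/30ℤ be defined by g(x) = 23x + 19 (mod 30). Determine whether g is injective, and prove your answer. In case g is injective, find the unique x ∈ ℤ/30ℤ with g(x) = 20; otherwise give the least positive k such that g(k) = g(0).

17

If g(s) = g(t), then 23s ≡ 23t (mod 30). Because gcd(23, 30) = 1, we may cancel 23 to get s ≡ t (mod 30).
Hence g is injective.
We now compute 23⁻¹ mod 30 explicitly. Euclid's algorithm: 30 = 1·23 + 7, 23 = 3·7 + 2, 7 = 3·2 + 1; back-substituting gives 1 = 17·23 − 13·30, so 23⁻¹ ≡ 17 (mod 30).
Since g is injective, we compute g⁻¹(20): solve 23x + 19 ≡ 20 (mod 30), i.e. 23x ≡ 1 (mod 30).
Multiplying by 23⁻¹ = 17 gives x ≡ 17·1 = 17 ≡ 17 (mod 30).
Check: g(17) = 23·17 + 19 = 410 = 13·30 + 20 ≡ 20 (mod 30).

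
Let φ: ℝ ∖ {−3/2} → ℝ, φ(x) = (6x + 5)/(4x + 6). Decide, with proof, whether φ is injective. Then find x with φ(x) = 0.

-5/6

Suppose φ(a) = φ(b). Cross-multiplying: (6a + 5)(4b + 6) = (6b + 5)(4a + 6).
Expanding both sides and cancelling the symmetric terms leaves 16·(a − b) = 0. Since 16 ≠ 0, a = b. Thus φ is injective.
Solving φ(x) = 0: cross-multiplying gives 6x + 5 = 0(4x + 6), which rearranges to 6x = −5, so x = −5/6.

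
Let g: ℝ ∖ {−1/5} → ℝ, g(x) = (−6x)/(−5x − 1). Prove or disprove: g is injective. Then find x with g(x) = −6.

-1/6

Suppose g(s) = g(t). Cross-multiplying: (−6s)(−5t − 1) = (−6t)(−5s − 1).
Expanding both sides and cancelling the symmetric terms leaves 6·(s − t) = 0. Since 6 ≠ 0, s = t. Therefore g is injective.
Solving g(x) = −6: cross-multiplying gives −6x = −6(−5x − 1), which rearranges to −36x = 6, so x = −1/6.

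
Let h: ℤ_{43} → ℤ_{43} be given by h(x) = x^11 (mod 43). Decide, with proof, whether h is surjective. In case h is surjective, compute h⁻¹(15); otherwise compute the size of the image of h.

Since 43 is prime, the nonzero elements of ℤ_{43} form a cyclic group of order 42.
As gcd(11, 42) = 1, raising to the 11th power is a bijection on this group: if u^11 ≡ v^11 then (uv^{−1})^11 = 1, and the only element of order dividing gcd(11, 42) = 1 is 1, so u = v.
With h(0) = 0 this makes h injective on all of ℤ_{43}, hence bijective (finite equal-size domain and codomain). In particular h is surjective.
Since h is surjective, we find the preimage of 15. The inverse of x ↦ x^11 on (ℤ_{43})^× is x ↦ x^23, because 11·23 = 253 = 6·42 + 1 ≡ 1 (mod 42) and x^{42} = 1 for x ≠ 0 (Fermat). So h⁻¹(15) = 15^23 mod 43.
Repeated squaring mod 43: 15^1 ≡ 15, 15^2 ≡ 15² = 225 ≡ 10, 15^4 ≡ 10² = 100 ≡ 14, 15^8 ≡ 14² = 196 ≡ 24, 15^16 ≡ 24² = 576 ≡ 17. Since 23 = 16 + 4 + 2 + 1, 15^23 ≡ 17·14·10·15: 17·14 = 238 ≡ 23, then 23·10 = 230 ≡ 15, then 15·15 = 225 ≡ 10. So 15^23 ≡ 10 (mod 43).
Hence h⁻¹(15) = 10.

10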